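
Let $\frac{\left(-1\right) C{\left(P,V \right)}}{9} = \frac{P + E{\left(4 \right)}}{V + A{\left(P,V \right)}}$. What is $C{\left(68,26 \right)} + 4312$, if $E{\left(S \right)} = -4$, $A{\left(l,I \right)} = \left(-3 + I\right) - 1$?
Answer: $4300$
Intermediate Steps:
$A{\left(l,I \right)} = -4 + I$
$C{\left(P,V \right)} = - \frac{9 \left(-4 + P\right)}{-4 + 2 V}$ ($C{\left(P,V \right)} = - 9 \frac{P - 4}{V + \left(-4 + V\right)} = - 9 \frac{-4 + P}{-4 + 2 V} = - \frac{9 \left(-4 + P\right)}{-4 + 2 V}$)
$C{\left(68,26 \right)} + 4312 = \frac{9 \left(4 - 68\right)}{2 \left(-2 + 26\right)} + 4312 = \frac{9 \left(4 - 68\right)}{2 \cdot 24} + 4312 = \frac{9}{2} \cdot \frac{1}{24} \left(-64\right) + 4312 = -12 + 4312 = 4300$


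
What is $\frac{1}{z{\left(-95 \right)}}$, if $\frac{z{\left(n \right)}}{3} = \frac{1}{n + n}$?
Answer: $- \frac{190}{3} \approx -63.333$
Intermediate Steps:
$z{\left(n \right)} = \frac{3}{2 n}$ ($z{\left(n \right)} = \frac{3}{n + n} = \frac{3}{2 n}$)
$\frac{1}{z{\left(-95 \right)}} = \frac{1}{\frac{3}{2} \frac{1}{-95}} = \frac{1}{\frac{3}{2} \left(- \frac{1}{95}\right)} = \frac{1}{- \frac{3}{190}} = - \frac{190}{3}$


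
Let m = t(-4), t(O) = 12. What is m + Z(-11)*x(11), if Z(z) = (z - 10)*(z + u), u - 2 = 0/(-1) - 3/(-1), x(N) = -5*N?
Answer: -6918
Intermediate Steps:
m = 12
u = 5 (u = 2 + (0/(-1) - 3/(-1)) = 2 + (0*(-1) - 3*(-1)) = 2 + (0 + 3) = 2 + 3 = 5)
Z(z) = (-10 + z)*(5 + z) (Z(z) = (z - 10)*(z + 5) = (-10 + z)*(5 + z))
m + Z(-11)*x(11) = 12 + (-50 + (-11)² - 5*(-11))*(-5*11) = 12 + (-50 + 121 + 55)*(-55) = 12 + 126*(-55) = 12 - 6930 = -6918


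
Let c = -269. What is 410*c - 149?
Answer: -110439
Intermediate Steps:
410*c - 149 = 410*(-269) - 149 = -110290 - 149 = -110439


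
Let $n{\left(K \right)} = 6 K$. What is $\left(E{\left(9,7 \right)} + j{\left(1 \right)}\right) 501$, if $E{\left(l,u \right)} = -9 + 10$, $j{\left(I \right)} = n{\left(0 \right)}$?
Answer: $501$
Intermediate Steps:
$j{\left(I \right)} = 0$ ($j{\left(I \right)} = 6 \cdot 0 = 0$)
$E{\left(l,u \right)} = 1$
$\left(E{\left(9,7 \right)} + j{\left(1 \right)}\right) 501 = \left(1 + 0\right) 501 = 1 \cdot 501 = 501$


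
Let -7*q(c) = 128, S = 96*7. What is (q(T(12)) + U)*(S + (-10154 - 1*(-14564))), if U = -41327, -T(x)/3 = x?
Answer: -210116742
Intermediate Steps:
S = 672
T(x) = -3*x
q(c) = -128/7 (q(c) = -1/7*128 = -128/7)
(q(T(12)) + U)*(S + (-10154 - 1*(-14564))) = (-128/7 - 41327)*(672 + (-10154 - 1*(-14564))) = -289417*(672 + (-10154 + 14564))/7 = -289417*(672 + 4410)/7 = -289417/7*5082 = -210116742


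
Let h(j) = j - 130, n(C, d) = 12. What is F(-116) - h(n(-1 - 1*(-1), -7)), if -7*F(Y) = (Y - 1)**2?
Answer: -12863/7 ≈ -1837.6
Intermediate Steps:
F(Y) = -(-1 + Y)**2/7 (F(Y) = -(Y - 1)**2/7 = -(-1 + Y)**2/7)
h(j) = -130 + j
F(-116) - h(n(-1 - 1*(-1), -7)) = -(-1 - 116)**2/7 - (-130 + 12) = -1/7*(-117)**2 - 1*(-118) = -1/7*13689 + 118 = -13689/7 + 118 = -12863/7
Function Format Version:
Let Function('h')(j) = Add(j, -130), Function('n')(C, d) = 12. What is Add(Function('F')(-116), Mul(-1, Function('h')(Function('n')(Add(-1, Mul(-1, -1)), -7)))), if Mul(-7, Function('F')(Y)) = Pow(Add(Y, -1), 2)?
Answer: Rational(-12863, 7) ≈ -1837.6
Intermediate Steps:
Function('F')(Y) = Mul(Rational(-1, 7), Pow(Add(-1, Y), 2)) (Function('F')(Y) = Mul(Rational(-1, 7), Pow(Add(Y, -1), 2)) = Mul(Rational(-1, 7), Pow(Add(-1, Y), 2)))
Function('h')(j) = Add(-130, j)
Add(Function('F')(-116), Mul(-1, Function('h')(Function('n')(Add(-1, Mul(-1, -1)), -7)))) = Add(Mul(Rational(-1, 7), Pow(Add(-1, -116), 2)), Mul(-1, Add(-130, 12))) = Add(Mul(Rational(-1, 7), Pow(-117, 2)), Mul(-1, -118)) = Add(Mul(Rational(-1, 7), 13689), 118) = Add(Rational(-13689, 7), 118) = Rational(-12863, 7)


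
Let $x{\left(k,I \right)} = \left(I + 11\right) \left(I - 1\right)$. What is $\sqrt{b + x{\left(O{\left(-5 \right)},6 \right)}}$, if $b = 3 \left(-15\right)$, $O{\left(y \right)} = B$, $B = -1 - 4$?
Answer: $2 \sqrt{10} \approx 6.3246$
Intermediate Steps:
$B = -5$
$O{\left(y \right)} = -5$
$x{\left(k,I \right)} = \left(-1 + I\right) \left(11 + I\right)$ ($x{\left(k,I \right)} = \left(11 + I\right) \left(-1 + I\right) = \left(-1 + I\right) \left(11 + I\right)$)
$b = -45$
$\sqrt{b + x{\left(O{\left(-5 \right)},6 \right)}} = \sqrt{-45 + \left(-11 + 6^{2} + 10 \cdot 6\right)} = \sqrt{-45 + \left(-11 + 36 + 60\right)} = \sqrt{-45 + 85} = \sqrt{40} = 2 \sqrt{10}$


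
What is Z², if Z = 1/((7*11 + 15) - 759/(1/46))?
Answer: 1/1212571684 ≈ 8.2469e-10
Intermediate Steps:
Z = -1/34822 (Z = 1/((77 + 15) - 759/1/46) = 1/(92 - 759*46) = 1/(92 - 34914) = 1/(-34822) = -1/34822 ≈ -2.8717e-5)
Z² = (-1/34822)² = 1/1212571684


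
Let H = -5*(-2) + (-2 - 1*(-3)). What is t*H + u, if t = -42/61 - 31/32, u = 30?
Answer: 22975/1952 ≈ 11.770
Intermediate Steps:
t = -3235/1952 (t = -42*1/61 - 31*1/32 = -42/61 - 31/32 = -3235/1952 ≈ -1.6573)
H = 11 (H = 10 + (-2 + 3) = 10 + 1 = 11)
t*H + u = -3235/1952*11 + 30 = -35585/1952 + 30 = 22975/1952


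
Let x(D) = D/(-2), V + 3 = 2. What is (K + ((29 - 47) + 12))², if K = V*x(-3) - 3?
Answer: 441/4 ≈ 110.25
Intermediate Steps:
V = -1 (V = -3 + 2 = -1)
x(D) = -D/2 (x(D) = D*(-½) = -D/2)
K = -9/2 (K = -(-1)*(-3)/2 - 3 = -1*3/2 - 3 = -3/2 - 3 = -9/2 ≈ -4.5000)
(K + ((29 - 47) + 12))² = (-9/2 + ((29 - 47) + 12))² = (-9/2 + (-18 + 12))² = (-9/2 - 6)² = (-21/2)² = 441/4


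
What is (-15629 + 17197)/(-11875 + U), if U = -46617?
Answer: -56/2089 ≈ -0.026807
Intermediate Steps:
(-15629 + 17197)/(-11875 + U) = (-15629 + 17197)/(-11875 - 46617) = 1568/(-58492) = 1568*(-1/58492) = -56/2089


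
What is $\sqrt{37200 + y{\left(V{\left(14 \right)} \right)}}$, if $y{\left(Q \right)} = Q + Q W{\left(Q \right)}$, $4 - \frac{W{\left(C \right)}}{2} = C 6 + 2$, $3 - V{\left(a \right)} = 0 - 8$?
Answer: $\sqrt{35803} \approx 189.22$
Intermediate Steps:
$V{\left(a \right)} = 11$ ($V{\left(a \right)} = 3 - \left(0 - 8\right) = 3 - -8 = 3 + 8 = 11$)
$W{\left(C \right)} = 4 - 12 C$ ($W{\left(C \right)} = 8 - 2 \left(C 6 + 2\right) = 8 - 2 \left(6 C + 2\right) = 8 - 2 \left(2 + 6 C\right) = 8 - \left(4 + 12 C\right) = 4 - 12 C$)
$y{\left(Q \right)} = Q + Q \left(4 - 12 Q\right)$
$\sqrt{37200 + y{\left(V{\left(14 \right)} \right)}} = \sqrt{37200 + 11 \left(5 - 132\right)} = \sqrt{37200 + 11 \left(-127\right)} = \sqrt{37200 - 1397} = \sqrt{35803}$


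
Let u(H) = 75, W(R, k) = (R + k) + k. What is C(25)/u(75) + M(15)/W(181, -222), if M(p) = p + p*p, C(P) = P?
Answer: -457/789 ≈ -0.57921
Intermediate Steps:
W(R, k) = R + 2*k
M(p) = p + p²
C(25)/u(75) + M(15)/W(181, -222) = 25/75 + (15*(1 + 15))/(181 + 2*(-222)) = 25*(1/75) + (15*16)/(181 - 444) = ⅓ + 240/(-263) = ⅓ + 240*(-1/263) = ⅓ - 240/263 = -457/789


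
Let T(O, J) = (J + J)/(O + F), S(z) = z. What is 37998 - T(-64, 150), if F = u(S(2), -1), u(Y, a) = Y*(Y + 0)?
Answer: 38003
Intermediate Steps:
u(Y, a) = Y² (u(Y, a) = Y*Y = Y²)
F = 4 (F = 2² = 4)
T(O, J) = 2*J/(4 + O) (T(O, J) = (J + J)/(O + 4) = (2*J)/(4 + O) = 2*J/(4 + O))
37998 - T(-64, 150) = 37998 - 2*150/(4 - 64) = 37998 - 2*150/(-60) = 37998 - 2*150*(-1)/60 = 37998 - 1*(-5) = 37998 + 5 = 38003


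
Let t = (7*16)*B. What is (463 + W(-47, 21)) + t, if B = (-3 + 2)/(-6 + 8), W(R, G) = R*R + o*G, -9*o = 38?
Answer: 7582/3 ≈ 2527.3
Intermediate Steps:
o = -38/9 (o = -⅑*38 = -38/9 ≈ -4.2222)
W(R, G) = R² - 38*G/9 (W(R, G) = R*R - 38*G/9 = R² - 38*G/9)
B = -½ (B = -1/2 = -1*½ = -½ ≈ -0.50000)
t = -56 (t = (7*16)*(-½) = 112*(-½) = -56)
(463 + W(-47, 21)) + t = (463 + ((-47)² - 38/9*21)) - 56 = (463 + (2209 - 266/3)) - 56 = (463 + 6361/3) - 56 = 7750/3 - 56 = 7582/3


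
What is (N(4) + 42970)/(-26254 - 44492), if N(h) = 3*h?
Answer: -21491/35373 ≈ -0.60755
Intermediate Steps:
(N(4) + 42970)/(-26254 - 44492) = (3*4 + 42970)/(-26254 - 44492) = (12 + 42970)/(-70746) = 42982*(-1/70746) = -21491/35373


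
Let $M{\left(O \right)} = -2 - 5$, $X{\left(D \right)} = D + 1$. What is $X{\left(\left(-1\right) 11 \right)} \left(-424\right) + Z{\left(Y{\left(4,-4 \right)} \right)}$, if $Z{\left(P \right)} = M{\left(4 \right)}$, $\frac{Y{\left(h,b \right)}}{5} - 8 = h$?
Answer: $4233$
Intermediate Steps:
$X{\left(D \right)} = 1 + D$
$Y{\left(h,b \right)} = 40 + 5 h$
$M{\left(O \right)} = -7$
$Z{\left(P \right)} = -7$
$X{\left(\left(-1\right) 11 \right)} \left(-424\right) + Z{\left(Y{\left(4,-4 \right)} \right)} = \left(1 - 11\right) \left(-424\right) - 7 = \left(-10\right) \left(-424\right) - 7 = 4240 - 7 = 4233$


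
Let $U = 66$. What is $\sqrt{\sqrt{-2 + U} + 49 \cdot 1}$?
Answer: $\sqrt{57} \approx 7.5498$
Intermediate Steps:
$\sqrt{\sqrt{-2 + U} + 49 \cdot 1} = \sqrt{\sqrt{-2 + 66} + 49 \cdot 1} = \sqrt{\sqrt{64} + 49} = \sqrt{8 + 49} = \sqrt{57}$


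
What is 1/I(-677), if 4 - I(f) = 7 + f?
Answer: 1/674 ≈ 0.0014837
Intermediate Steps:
I(f) = -3 - f (I(f) = 4 - (7 + f) = 4 + (-7 - f) = -3 - f)
1/I(-677) = 1/(-3 - 1*(-677)) = 1/(-3 + 677) = 1/674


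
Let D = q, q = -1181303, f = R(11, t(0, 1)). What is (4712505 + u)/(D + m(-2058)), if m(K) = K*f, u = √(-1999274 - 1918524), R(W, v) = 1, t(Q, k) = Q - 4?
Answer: -4712505/1183361 - I*√3917798/1183361 ≈ -3.9823 - 0.0016726*I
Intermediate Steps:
t(Q, k) = -4 + Q
u = I*√3917798 (u = √(-3917798) = I*√3917798 ≈ 1979.3*I)
f = 1
D = -1181303
m(K) = K (m(K) = K*1 = K)
(4712505 + u)/(D + m(-2058)) = (4712505 + I*√3917798)/(-1181303 - 2058) = (4712505 + I*√3917798)/(-1183361) = (4712505 + I*√3917798)*(-1/1183361) = -4712505/1183361 - I*√3917798/1183361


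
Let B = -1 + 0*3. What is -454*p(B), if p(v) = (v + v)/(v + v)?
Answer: -454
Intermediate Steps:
B = -1 (B = -1 + 0 = -1)
p(v) = 1 (p(v) = (2*v)/((2*v)) = (2*v)*(1/(2*v)) = 1)
-454*p(B) = -454*1 = -454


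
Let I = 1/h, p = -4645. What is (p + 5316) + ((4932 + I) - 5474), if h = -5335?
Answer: 688214/5335 ≈ 129.00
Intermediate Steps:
I = -1/5335 (I = 1/(-5335) = -1/5335 ≈ -0.00018744)
(p + 5316) + ((4932 + I) - 5474) = (-4645 + 5316) + ((4932 - 1/5335) - 5474) = 671 + (26312219/5335 - 5474) = 671 - 2891571/5335 = 688214/5335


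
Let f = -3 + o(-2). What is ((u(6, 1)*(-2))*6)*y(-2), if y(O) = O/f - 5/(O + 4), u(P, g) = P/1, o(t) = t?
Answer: 756/5 ≈ 151.20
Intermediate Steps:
f = -5 (f = -3 - 2 = -5)
u(P, g) = P (u(P, g) = P*1 = P)
y(O) = -5/(4 + O) - O/5 (y(O) = O/(-5) - 5/(O + 4) = O*(-1/5) - 5/(4 + O) = -O/5 - 5/(4 + O) = -5/(4 + O) - O/5)
((u(6, 1)*(-2))*6)*y(-2) = ((6*(-2))*6)*((-25 - 1*(-2)**2 - 4*(-2))/(5*(4 - 2))) = (-12*6)*((1/5)*(-25 - 1*4 + 8)/2) = -72*(-25 - 4 + 8)/(5*2) = -72*(-21)/(5*2) = -72*(-21/10) = 756/5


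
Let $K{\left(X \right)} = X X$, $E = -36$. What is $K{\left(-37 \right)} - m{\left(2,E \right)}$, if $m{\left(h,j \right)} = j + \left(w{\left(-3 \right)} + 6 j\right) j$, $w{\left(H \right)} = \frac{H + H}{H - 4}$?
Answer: $- \frac{44381}{7} \approx -6340.1$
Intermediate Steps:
$w{\left(H \right)} = \frac{2 H}{-4 + H}$
$K{\left(X \right)} = X^{2}$
$m{\left(h,j \right)} = j + j \left(\frac{6}{7} + 6 j\right)$ ($m{\left(h,j \right)} = j + \left(2 \left(-3\right) \frac{1}{-4 - 3} + 6 j\right) j = j + \left(2 \left(-3\right) \frac{1}{-7} + 6 j\right) j = j + \left(2 \left(-3\right) \left(- \frac{1}{7}\right) + 6 j\right) j = j + \left(\frac{6}{7} + 6 j\right) j = j + j \left(\frac{6}{7} + 6 j\right)$)
$K{\left(-37 \right)} - m{\left(2,E \right)} = \left(-37\right)^{2} - \frac{1}{7} \left(-36\right) \left(13 + 42 \left(-36\right)\right) = 1369 - \frac{1}{7} \left(-36\right) \left(13 - 1512\right) = 1369 - \frac{1}{7} \left(-36\right) \left(-1499\right) = 1369 - \frac{53964}{7} = - \frac{44381}{7}$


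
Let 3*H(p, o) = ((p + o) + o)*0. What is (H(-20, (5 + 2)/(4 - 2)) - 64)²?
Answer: 4096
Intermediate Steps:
H(p, o) = 0 (H(p, o) = (((p + o) + o)*0)/3 = (((o + p) + o)*0)/3 = ((p + 2*o)*0)/3 = (⅓)*0 = 0)
(H(-20, (5 + 2)/(4 - 2)) - 64)² = (0 - 64)² = (-64)² = 4096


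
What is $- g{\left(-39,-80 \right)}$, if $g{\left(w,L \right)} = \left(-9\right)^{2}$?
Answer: $-81$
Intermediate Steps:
$g{\left(w,L \right)} = 81$
$- g{\left(-39,-80 \right)} = \left(-1\right) 81 = -81$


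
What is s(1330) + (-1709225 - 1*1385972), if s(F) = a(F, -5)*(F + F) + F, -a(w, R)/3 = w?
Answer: -13707267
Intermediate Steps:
a(w, R) = -3*w
s(F) = F - 6*F² (s(F) = (-3*F)*(F + F) + F = (-3*F)*(2*F) + F = -6*F² + F = F - 6*F²)
s(1330) + (-1709225 - 1*1385972) = 1330*(1 - 6*1330) + (-1709225 - 1*1385972) = 1330*(1 - 7980) + (-1709225 - 1385972) = 1330*(-7979) - 3095197 = -10612070 - 3095197 = -13707267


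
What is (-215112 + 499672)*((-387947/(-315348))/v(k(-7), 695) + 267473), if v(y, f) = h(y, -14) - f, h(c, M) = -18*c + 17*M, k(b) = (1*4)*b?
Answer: 2574193433584462660/33821073 ≈ 7.6112e+10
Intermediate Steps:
k(b) = 4*b
v(y, f) = -238 - f - 18*y (v(y, f) = (-18*y + 17*(-14)) - f = (-18*y - 238) - f = (-238 - 18*y) - f = -238 - f - 18*y)
(-215112 + 499672)*((-387947/(-315348))/v(k(-7), 695) + 267473) = (-215112 + 499672)*((-387947/(-315348))/(-238 - 1*695 - 72*(-7)) + 267473) = 284560*((-387947*(-1/315348))/(-238 - 695 - 18*(-28)) + 267473) = 284560*(387947/(315348*(-238 - 695 + 504)) + 267473) = 284560*((387947/315348)/(-429) + 267473) = 284560*((387947/315348)*(-1/429) + 267473) = 284560*(-387947/135284292 + 267473) = 284560*(36184895046169/135284292) = 2574193433584462660/33821073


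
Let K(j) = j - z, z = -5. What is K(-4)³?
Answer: 1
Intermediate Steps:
K(j) = 5 + j (K(j) = j - 1*(-5) = j + 5 = 5 + j)
K(-4)³ = (5 - 4)³ = 1³ = 1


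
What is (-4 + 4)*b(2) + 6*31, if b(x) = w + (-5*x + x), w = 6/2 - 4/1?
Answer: 186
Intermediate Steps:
w = -1 (w = 6*(½) - 4*1 = 3 - 4 = -1)
b(x) = -1 - 4*x (b(x) = -1 + (-5*x + x) = -1 - 4*x)
(-4 + 4)*b(2) + 6*31 = (-4 + 4)*(-1 - 4*2) + 6*31 = 0*(-1 - 8) + 186 = 0*(-9) + 186 = 0 + 186 = 186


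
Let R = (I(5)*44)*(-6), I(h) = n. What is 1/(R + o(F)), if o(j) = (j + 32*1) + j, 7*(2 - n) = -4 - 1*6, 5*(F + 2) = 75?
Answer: -7/5930 ≈ -0.0011804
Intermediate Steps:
F = 13 (F = -2 + (1/5)*75 = -2 + 15 = 13)
n = 24/7 (n = 2 - (-4 - 1*6)/7 = 2 - (-4 - 6)/7 = 2 - 1/7*(-10) = 2 + 10/7 = 24/7 ≈ 3.4286)
o(j) = 32 + 2*j (o(j) = (j + 32) + j = (32 + j) + j = 32 + 2*j)
I(h) = 24/7
R = -6336/7 (R = ((24/7)*44)*(-6) = (1056/7)*(-6) = -6336/7 ≈ -905.14)
1/(R + o(F)) = 1/(-6336/7 + (32 + 2*13)) = 1/(-6336/7 + (32 + 26)) = 1/(-6336/7 + 58) = 1/(-5930/7) = -7/5930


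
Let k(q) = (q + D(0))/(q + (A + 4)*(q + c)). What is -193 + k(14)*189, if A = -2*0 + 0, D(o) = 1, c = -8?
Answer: -4499/38 ≈ -118.39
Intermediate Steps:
A = 0 (A = 0 + 0 = 0)
k(q) = (1 + q)/(-32 + 5*q) (k(q) = (q + 1)/(q + (0 + 4)*(q - 8)) = (1 + q)/(q + 4*(-8 + q)) = (1 + q)/(q + (-32 + 4*q)) = (1 + q)/(-32 + 5*q))
-193 + k(14)*189 = -193 + ((1 + 14)/(-32 + 5*14))*189 = -193 + (15/(-32 + 70))*189 = -193 + (15/38)*189 = -193 + 2835/38 = -4499/38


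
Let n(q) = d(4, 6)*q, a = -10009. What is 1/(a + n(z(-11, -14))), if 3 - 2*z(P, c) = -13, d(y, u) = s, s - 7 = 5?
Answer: -1/9913 ≈ -0.00010088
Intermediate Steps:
s = 12 (s = 7 + 5 = 12)
d(y, u) = 12
z(P, c) = 8 (z(P, c) = 3/2 - 1/2*(-13) = 3/2 + 13/2 = 8)
n(q) = 12*q
1/(a + n(z(-11, -14))) = 1/(-10009 + 12*8) = 1/(-10009 + 96) = 1/(-9913) = -1/9913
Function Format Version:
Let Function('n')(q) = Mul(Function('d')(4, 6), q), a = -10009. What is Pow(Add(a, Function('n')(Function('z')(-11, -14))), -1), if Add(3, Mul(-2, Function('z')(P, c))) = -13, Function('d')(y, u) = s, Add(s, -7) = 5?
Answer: Rational(-1, 9913) ≈ -0.00010088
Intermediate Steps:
s = 12 (s = Add(7, 5) = 12)
Function('d')(y, u) = 12
Function('z')(P, c) = 8 (Function('z')(P, c) = Add(Rational(3, 2), Mul(Rational(-1, 2), -13)) = Add(Rational(3, 2), Rational(13, 2)) = 8)
Function('n')(q) = Mul(12, q)
Pow(Add(a, Function('n')(Function('z')(-11, -14))), -1) = Pow(Add(-10009, Mul(12, 8)), -1) = Pow(Add(-10009, 96), -1) = Pow(-9913, -1) = Rational(-1, 9913)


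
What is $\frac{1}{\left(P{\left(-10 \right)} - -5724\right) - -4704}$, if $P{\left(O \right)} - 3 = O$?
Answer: $\frac{1}{10421} \approx 9.596 \cdot 10^{-5}$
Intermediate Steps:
$P{\left(O \right)} = 3 + O$
$\frac{1}{\left(P{\left(-10 \right)} - -5724\right) - -4704} = \frac{1}{\left(\left(3 - 10\right) - -5724\right) - -4704} = \frac{1}{\left(-7 + 5724\right) + 4704} = \frac{1}{5717 + 4704} = \frac{1}{10421}$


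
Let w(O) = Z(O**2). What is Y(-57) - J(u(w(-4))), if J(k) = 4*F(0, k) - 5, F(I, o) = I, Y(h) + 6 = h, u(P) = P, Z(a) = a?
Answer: -58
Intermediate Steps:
w(O) = O**2
Y(h) = -6 + h
J(k) = -5 (J(k) = 4*0 - 5 = 0 - 5 = -5)
Y(-57) - J(u(w(-4))) = (-6 - 57) - 1*(-5) = -63 + 5 = -58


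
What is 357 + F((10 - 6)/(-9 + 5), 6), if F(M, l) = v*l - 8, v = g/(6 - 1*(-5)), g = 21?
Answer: 3965/11 ≈ 360.45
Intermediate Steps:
v = 21/11 (v = 21/(6 - 1*(-5)) = 21/(6 + 5) = 21/11 ≈ 1.9091)
F(M, l) = -8 + 21*l/11 (F(M, l) = 21*l/11 - 8 = -8 + 21*l/11)
357 + F((10 - 6)/(-9 + 5), 6) = 357 + (-8 + (21/11)*6) = 357 + (-8 + 126/11) = 357 + 38/11 = 3965/11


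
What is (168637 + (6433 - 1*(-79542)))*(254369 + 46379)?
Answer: 76574049776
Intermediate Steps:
(168637 + (6433 - 1*(-79542)))*(254369 + 46379) = (168637 + (6433 + 79542))*300748 = (168637 + 85975)*300748 = 254612*300748 = 76574049776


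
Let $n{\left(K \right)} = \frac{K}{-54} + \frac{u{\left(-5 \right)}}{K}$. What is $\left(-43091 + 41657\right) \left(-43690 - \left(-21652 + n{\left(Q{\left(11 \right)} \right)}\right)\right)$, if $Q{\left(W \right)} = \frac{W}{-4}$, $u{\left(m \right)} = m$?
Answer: $\frac{12515648231}{396} \approx 3.1605 \cdot 10^{7}$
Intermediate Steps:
$Q{\left(W \right)} = - \frac{W}{4}$ ($Q{\left(W \right)} = W \left(- \frac{1}{4}\right) = - \frac{W}{4}$)
$n{\left(K \right)} = - \frac{5}{K} - \frac{K}{54}$ ($n{\left(K \right)} = \frac{K}{-54} - \frac{5}{K} = K \left(- \frac{1}{54}\right) - \frac{5}{K} = - \frac{K}{54} - \frac{5}{K} = - \frac{5}{K} - \frac{K}{54}$)
$\left(-43091 + 41657\right) \left(-43690 - \left(-21652 + n{\left(Q{\left(11 \right)} \right)}\right)\right) = \left(-43091 + 41657\right) \left(-43690 - \left(-21652 + \frac{20}{11} - \left(- \frac{1}{216}\right) 11\right)\right) = - 1434 \left(-43690 - \left(-21652 + \frac{11}{216} + \frac{20}{11}\right)\right) = - 1434 \left(-43690 + \left(21652 - \left(\left(-5\right) \left(- \frac{4}{11}\right) + \frac{11}{216}\right)\right)\right) = - 1434 \left(-43690 + \left(21652 - \left(\frac{20}{11} + \frac{11}{216}\right)\right)\right) = - 1434 \left(-43690 + \left(21652 - \frac{4441}{2376}\right)\right) = - 1434 \left(-43690 + \frac{51440711}{2376}\right) = \left(-1434\right) \left(- \frac{52366729}{2376}\right) = \frac{12515648231}{396}$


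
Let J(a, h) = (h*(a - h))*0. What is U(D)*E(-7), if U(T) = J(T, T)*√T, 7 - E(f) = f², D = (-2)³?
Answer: 0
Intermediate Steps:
D = -8
J(a, h) = 0
E(f) = 7 - f²
U(T) = 0 (U(T) = 0*√T = 0)
U(D)*E(-7) = 0*(7 - 1*(-7)²) = 0*(7 - 1*49) = 0*(7 - 49) = 0*(-42) = 0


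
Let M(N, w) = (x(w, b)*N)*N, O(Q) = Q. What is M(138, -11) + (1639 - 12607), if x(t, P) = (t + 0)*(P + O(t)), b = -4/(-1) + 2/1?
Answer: 1036452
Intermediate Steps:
b = 6 (b = -4*(-1) + 2*1 = 4 + 2 = 6)
x(t, P) = t*(P + t) (x(t, P) = (t + 0)*(P + t) = t*(P + t))
M(N, w) = w*N²*(6 + w) (M(N, w) = ((w*(6 + w))*N)*N = (N*w*(6 + w))*N = w*N²*(6 + w))
M(138, -11) + (1639 - 12607) = -11*138²*(6 - 11) + (1639 - 12607) = -11*19044*(-5) - 10968 = 1047420 - 10968 = 1036452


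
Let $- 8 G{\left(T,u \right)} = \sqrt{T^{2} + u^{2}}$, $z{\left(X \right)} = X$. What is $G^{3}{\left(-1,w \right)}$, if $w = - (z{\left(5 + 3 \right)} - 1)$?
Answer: $- \frac{125 \sqrt{2}}{256} \approx -0.69053$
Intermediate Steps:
$w = -7$ ($w = - (\left(5 + 3\right) - 1) = - (8 - 1) = \left(-1\right) 7 = -7$)
$G{\left(T,u \right)} = - \frac{\sqrt{T^{2} + u^{2}}}{8}$
$G^{3}{\left(-1,w \right)} = \left(- \frac{\sqrt{\left(-1\right)^{2} + \left(-7\right)^{2}}}{8}\right)^{3} = \left(- \frac{\sqrt{1 + 49}}{8}\right)^{3} = \left(- \frac{\sqrt{50}}{8}\right)^{3} = \left(- \frac{5 \sqrt{2}}{8}\right)^{3} = - \frac{125 \sqrt{2}}{256}$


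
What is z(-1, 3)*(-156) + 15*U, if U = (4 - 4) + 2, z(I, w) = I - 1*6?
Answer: 1122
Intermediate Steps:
z(I, w) = -6 + I (z(I, w) = I - 6 = -6 + I)
U = 2 (U = 0 + 2 = 2)
z(-1, 3)*(-156) + 15*U = (-6 - 1)*(-156) + 15*2 = -7*(-156) + 30 = 1092 + 30 = 1122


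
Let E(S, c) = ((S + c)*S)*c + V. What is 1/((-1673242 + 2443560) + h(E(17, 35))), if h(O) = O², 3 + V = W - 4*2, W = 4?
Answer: 1/957620807 ≈ 1.0443e-9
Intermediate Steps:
V = -7 (V = -3 + (4 - 4*2) = -3 + (4 - 8) = -3 - 4 = -7)
E(S, c) = -7 + S*c*(S + c) (E(S, c) = ((S + c)*S)*c - 7 = (S*(S + c))*c - 7 = S*c*(S + c) - 7 = -7 + S*c*(S + c))
1/((-1673242 + 2443560) + h(E(17, 35))) = 1/((-1673242 + 2443560) + (-7 + 17*35² + 35*17²)²) = 1/(770318 + (-7 + 17*1225 + 35*289)²) = 1/(770318 + (-7 + 20825 + 10115)²) = 1/(770318 + 30933²) = 1/(770318 + 956850489) = 1/957620807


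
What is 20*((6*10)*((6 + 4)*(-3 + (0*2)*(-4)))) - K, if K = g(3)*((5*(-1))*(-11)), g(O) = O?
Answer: -36165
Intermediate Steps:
K = 165 (K = 3*((5*(-1))*(-11)) = 3*(-5*(-11)) = 3*55 = 165)
20*((6*10)*((6 + 4)*(-3 + (0*2)*(-4)))) - K = 20*((6*10)*((6 + 4)*(-3 + (0*2)*(-4)))) - 1*165 = 20*(60*(10*(-3 + 0*(-4)))) - 165 = 20*(60*(10*(-3 + 0))) - 165 = 20*(60*(10*(-3))) - 165 = 20*(60*(-30)) - 165 = 20*(-1800) - 165 = -36000 - 165 = -36165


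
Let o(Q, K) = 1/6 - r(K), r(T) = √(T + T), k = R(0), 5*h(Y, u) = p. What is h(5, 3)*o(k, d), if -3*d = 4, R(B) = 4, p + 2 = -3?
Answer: -⅙ + 2*I*√6/3 ≈ -0.16667 + 1.633*I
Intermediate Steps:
p = -5 (p = -2 - 3 = -5)
h(Y, u) = -1 (h(Y, u) = (⅕)*(-5) = -1)
k = 4
d = -4/3 (d = -⅓*4 = -4/3 ≈ -1.3333)
r(T) = √2*√T (r(T) = √(2*T) = √2*√T)
o(Q, K) = ⅙ - √2*√K (o(Q, K) = 1/6 - √2*√K = ⅙ - √2*√K)
h(5, 3)*o(k, d) = -(⅙ - √2*√(-4/3)) = -(⅙ - √2*2*I*√3/3) = -(⅙ - 2*I*√6/3) = -⅙ + 2*I*√6/3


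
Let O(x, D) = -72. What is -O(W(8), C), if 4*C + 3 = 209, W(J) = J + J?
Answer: 72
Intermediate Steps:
W(J) = 2*J
C = 103/2 (C = -3/4 + (1/4)*209 = -3/4 + 209/4 = 103/2 ≈ 51.500)
-O(W(8), C) = -1*(-72) = 72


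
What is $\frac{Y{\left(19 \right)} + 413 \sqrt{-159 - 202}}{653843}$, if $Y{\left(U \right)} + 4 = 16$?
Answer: $\frac{12}{653843} + \frac{7847 i}{653843} \approx 1.8353 \cdot 10^{-5} + 0.012001 i$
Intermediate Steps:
$Y{\left(U \right)} = 12$ ($Y{\left(U \right)} = -4 + 16 = 12$)
$\frac{Y{\left(19 \right)} + 413 \sqrt{-159 - 202}}{653843} = \frac{12 + 413 \sqrt{-159 - 202}}{653843} = \left(12 + 413 \sqrt{-361}\right) \frac{1}{653843} = \left(12 + 413 \cdot 19 i\right) \frac{1}{653843} = \left(12 + 7847 i\right) \frac{1}{653843} = \frac{12}{653843} + \frac{7847 i}{653843}$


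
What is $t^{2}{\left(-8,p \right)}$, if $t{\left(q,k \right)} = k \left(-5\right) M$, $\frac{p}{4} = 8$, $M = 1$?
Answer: $25600$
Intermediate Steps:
$p = 32$ ($p = 4 \cdot 8 = 32$)
$t{\left(q,k \right)} = - 5 k$ ($t{\left(q,k \right)} = k \left(-5\right) 1 = - 5 k 1 = - 5 k$)
$t^{2}{\left(-8,p \right)} = \left(\left(-5\right) 32\right)^{2} = \left(-160\right)^{2} = 25600$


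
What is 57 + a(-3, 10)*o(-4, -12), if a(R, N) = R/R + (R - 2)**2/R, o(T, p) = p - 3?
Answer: 167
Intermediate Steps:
o(T, p) = -3 + p
a(R, N) = 1 + (-2 + R)**2/R
57 + a(-3, 10)*o(-4, -12) = 57 + ((-3 + (-2 - 3)**2)/(-3))*(-3 - 12) = 57 - (-3 + (-5)**2)/3*(-15) = 57 - (-3 + 25)/3*(-15) = 57 - 1/3*22*(-15) = 57 - 22/3*(-15) = 57 + 110 = 167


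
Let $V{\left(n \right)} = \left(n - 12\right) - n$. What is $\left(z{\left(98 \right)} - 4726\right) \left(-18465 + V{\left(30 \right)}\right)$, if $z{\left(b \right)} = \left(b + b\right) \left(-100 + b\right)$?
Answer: $94565286$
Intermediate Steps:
$V{\left(n \right)} = -12$ ($V{\left(n \right)} = \left(-12 + n\right) - n = -12$)
$z{\left(b \right)} = 2 b \left(-100 + b\right)$
$\left(z{\left(98 \right)} - 4726\right) \left(-18465 + V{\left(30 \right)}\right) = \left(2 \cdot 98 \left(-100 + 98\right) - 4726\right) \left(-18465 - 12\right) = \left(2 \cdot 98 \left(-2\right) - 4726\right) \left(-18477\right) = \left(-392 - 4726\right) \left(-18477\right) = \left(-5118\right) \left(-18477\right) = 94565286$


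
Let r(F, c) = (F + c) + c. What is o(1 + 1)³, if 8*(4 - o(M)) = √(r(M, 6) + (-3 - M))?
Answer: 24389/512 ≈ 47.635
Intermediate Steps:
r(F, c) = F + 2*c
o(M) = 29/8 (o(M) = 4 - √((M + 2*6) + (-3 - M))/8 = 4 - √((M + 12) + (-3 - M))/8 = 4 - √((12 + M) + (-3 - M))/8 = 4 - √9/8 = 4 - ⅛*3 = 4 - 3/8 = 29/8)
o(1 + 1)³ = (29/8)³ = 24389/512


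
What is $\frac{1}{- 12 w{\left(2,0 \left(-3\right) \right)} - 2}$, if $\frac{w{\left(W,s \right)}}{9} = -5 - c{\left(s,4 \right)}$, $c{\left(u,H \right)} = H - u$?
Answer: $\frac{1}{970} \approx 0.0010309$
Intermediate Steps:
$w{\left(W,s \right)} = -81 + 9 s$ ($w{\left(W,s \right)} = 9 \left(-5 - \left(4 - s\right)\right) = 9 \left(-5 + \left(-4 + s\right)\right) = 9 \left(-9 + s\right) = -81 + 9 s$)
$\frac{1}{- 12 w{\left(2,0 \left(-3\right) \right)} - 2} = \frac{1}{- 12 \left(-81 + 9 \cdot 0 \left(-3\right)\right) - 2} = \frac{1}{- 12 \left(-81 + 9 \cdot 0\right) - 2} = \frac{1}{- 12 \left(-81 + 0\right) - 2} = \frac{1}{\left(-12\right) \left(-81\right) - 2} = \frac{1}{972 - 2} = \frac{1}{970}$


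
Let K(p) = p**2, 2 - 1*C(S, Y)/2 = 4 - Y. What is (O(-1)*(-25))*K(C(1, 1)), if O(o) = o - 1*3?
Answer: 400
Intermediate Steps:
C(S, Y) = -4 + 2*Y (C(S, Y) = 4 - 2*(4 - Y) = 4 + (-8 + 2*Y) = -4 + 2*Y)
O(o) = -3 + o (O(o) = o - 3 = -3 + o)
(O(-1)*(-25))*K(C(1, 1)) = ((-3 - 1)*(-25))*(-4 + 2*1)**2 = (-4*(-25))*(-4 + 2)**2 = 100*(-2)**2 = 100*4 = 400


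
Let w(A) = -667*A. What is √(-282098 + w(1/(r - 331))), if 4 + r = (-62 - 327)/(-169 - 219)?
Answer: I*√4350295271518/3927 ≈ 531.13*I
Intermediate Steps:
r = -1163/388 (r = -4 + (-62 - 327)/(-169 - 219) = -4 - 389/(-388) = -4 - 389*(-1/388) = -4 + 389/388 = -1163/388 ≈ -2.9974)
√(-282098 + w(1/(r - 331))) = √(-282098 - 667/(-1163/388 - 331)) = √(-282098 - 667/(-129591/388)) = √(-282098 - 667*(-388/129591)) = √(-282098 + 258796/129591) = √(-36557103122/129591) = I*√4350295271518/3927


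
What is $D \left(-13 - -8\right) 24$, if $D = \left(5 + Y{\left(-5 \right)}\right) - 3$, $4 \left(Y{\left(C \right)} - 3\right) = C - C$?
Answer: $-600$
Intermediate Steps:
$Y{\left(C \right)} = 3$ ($Y{\left(C \right)} = 3 + \frac{C - C}{4} = 3 + \frac{1}{4} \cdot 0 = 3 + 0 = 3$)
$D = 5$ ($D = \left(5 + 3\right) - 3 = 8 - 3 = 5$)
$D \left(-13 - -8\right) 24 = 5 \left(-13 - -8\right) 24 = 5 \left(-13 + 8\right) 24 = 5 \left(-5\right) 24 = \left(-25\right) 24 = -600$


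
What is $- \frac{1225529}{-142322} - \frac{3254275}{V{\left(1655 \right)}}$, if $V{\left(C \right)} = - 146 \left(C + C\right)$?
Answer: $\frac{105540407109}{6877852972} \approx 15.345$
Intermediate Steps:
$V{\left(C \right)} = - 292 C$ ($V{\left(C \right)} = - 146 \cdot 2 C = - 292 C$)
$- \frac{1225529}{-142322} - \frac{3254275}{V{\left(1655 \right)}} = - \frac{1225529}{-142322} - \frac{3254275}{\left(-292\right) 1655} = \left(-1225529\right) \left(- \frac{1}{142322}\right) - \frac{3254275}{-483260} = \frac{1225529}{142322} - - \frac{650855}{96652} = \frac{1225529}{142322} + \frac{650855}{96652} = \frac{105540407109}{6877852972}$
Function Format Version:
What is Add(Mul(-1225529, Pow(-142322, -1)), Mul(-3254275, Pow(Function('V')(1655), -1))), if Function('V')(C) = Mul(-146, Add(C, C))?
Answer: Rational(105540407109, 6877852972) ≈ 15.345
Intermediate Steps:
Function('V')(C) = Mul(-292, C) (Function('V')(C) = Mul(-146, Mul(2, C)) = Mul(-292, C))
Add(Mul(-1225529, Pow(-142322, -1)), Mul(-3254275, Pow(Function('V')(1655), -1))) = Add(Mul(-1225529, Pow(-142322, -1)), Mul(-3254275, Pow(Mul(-292, 1655), -1))) = Add(Mul(-1225529, Rational(-1, 142322)), Mul(-3254275, Pow(-483260, -1))) = Add(Rational(1225529, 142322), Mul(-3254275, Rational(-1, 483260))) = Add(Rational(1225529, 142322), Rational(650855, 96652)) = Rational(105540407109, 6877852972)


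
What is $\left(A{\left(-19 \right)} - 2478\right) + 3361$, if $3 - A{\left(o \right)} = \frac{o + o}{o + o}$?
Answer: $885$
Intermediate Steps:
$A{\left(o \right)} = 2$ ($A{\left(o \right)} = 3 - \frac{o + o}{o + o} = 3 - \frac{2 o}{2 o} = 3 - 2 o \frac{1}{2 o} = 3 - 1 = 2$)
$\left(A{\left(-19 \right)} - 2478\right) + 3361 = \left(2 - 2478\right) + 3361 = -2476 + 3361 = 885$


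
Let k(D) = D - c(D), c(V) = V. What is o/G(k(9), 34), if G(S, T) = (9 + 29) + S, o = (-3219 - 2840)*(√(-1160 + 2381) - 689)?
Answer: 4174651/38 - 6059*√1221/38 ≈ 1.0429e+5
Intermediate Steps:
o = 4174651 - 6059*√1221 (o = -6059*(√1221 - 689) = -6059*(-689 + √1221) = 4174651 - 6059*√1221 ≈ 3.9629e+6)
k(D) = 0 (k(D) = D - D = 0)
G(S, T) = 38 + S
o/G(k(9), 34) = (4174651 - 6059*√1221)/(38 + 0) = (4174651 - 6059*√1221)/38 = (4174651 - 6059*√1221)*(1/38) = 4174651/38 - 6059*√1221/38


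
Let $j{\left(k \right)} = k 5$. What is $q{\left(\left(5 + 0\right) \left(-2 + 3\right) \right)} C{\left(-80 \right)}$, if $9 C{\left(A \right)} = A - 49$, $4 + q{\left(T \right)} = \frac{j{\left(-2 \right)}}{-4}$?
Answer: $\frac{43}{2} \approx 21.5$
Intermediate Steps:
$j{\left(k \right)} = 5 k$
$q{\left(T \right)} = - \frac{3}{2}$ ($q{\left(T \right)} = -4 + \frac{5 \left(-2\right)}{-4} = -4 - - \frac{5}{2} = -4 + \frac{5}{2} = - \frac{3}{2}$)
$C{\left(A \right)} = - \frac{49}{9} + \frac{A}{9}$ ($C{\left(A \right)} = \frac{A - 49}{9} = \frac{-49 + A}{9} = - \frac{49}{9} + \frac{A}{9}$)
$q{\left(\left(5 + 0\right) \left(-2 + 3\right) \right)} C{\left(-80 \right)} = - \frac{3 \left(- \frac{49}{9} + \frac{1}{9} \left(-80\right)\right)}{2} = - \frac{3 \left(- \frac{49}{9} - \frac{80}{9}\right)}{2} = \left(- \frac{3}{2}\right) \left(- \frac{43}{3}\right) = \frac{43}{2}$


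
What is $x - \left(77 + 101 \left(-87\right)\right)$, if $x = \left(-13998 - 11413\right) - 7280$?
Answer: $-23981$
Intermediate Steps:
$x = -32691$ ($x = -25411 - 7280 = -32691$)
$x - \left(77 + 101 \left(-87\right)\right) = -32691 - \left(77 + 101 \left(-87\right)\right) = -32691 - \left(77 - 8787\right) = -32691 - -8710 = -32691 + 8710 = -23981$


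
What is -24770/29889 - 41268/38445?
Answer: -728580634/383027535 ≈ -1.9022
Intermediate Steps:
-24770/29889 - 41268/38445 = -24770*1/29889 - 41268*1/38445 = -24770/29889 - 13756/12815 = -728580634/383027535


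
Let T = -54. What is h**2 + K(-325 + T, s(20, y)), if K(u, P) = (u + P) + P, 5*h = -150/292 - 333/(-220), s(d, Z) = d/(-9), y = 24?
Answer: -22250037566671/58032810000 ≈ -383.40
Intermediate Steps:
s(d, Z) = -d/9 (s(d, Z) = d*(-1/9) = -d/9)
h = 16059/80300 (h = (-150/292 - 333/(-220))/5 = (-150*1/292 - 333*(-1/220))/5 = (-75/146 + 333/220)/5 = (1/5)*(16059/16060) = 16059/80300 ≈ 0.19999)
K(u, P) = u + 2*P (K(u, P) = (P + u) + P = u + 2*P)
h**2 + K(-325 + T, s(20, y)) = (16059/80300)**2 + ((-325 - 54) + 2*(-1/9*20)) = 257891481/6448090000 + (-379 + 2*(-20/9)) = 257891481/6448090000 + (-379 - 40/9) = 257891481/6448090000 - 3451/9 = -22250037566671/58032810000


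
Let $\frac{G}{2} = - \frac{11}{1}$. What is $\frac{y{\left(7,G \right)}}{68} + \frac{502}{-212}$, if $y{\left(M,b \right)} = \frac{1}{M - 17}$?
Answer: $- \frac{85393}{36040} \approx -2.3694$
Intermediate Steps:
$G = -22$ ($G = 2 \left(- \frac{11}{1}\right) = 2 \left(\left(-11\right) 1\right) = 2 \left(-11\right) = -22$)
$y{\left(M,b \right)} = \frac{1}{-17 + M}$
$\frac{y{\left(7,G \right)}}{68} + \frac{502}{-212} = \frac{1}{\left(-17 + 7\right) 68} + \frac{502}{-212} = \frac{1}{-10} \cdot \frac{1}{68} + 502 \left(- \frac{1}{212}\right) = \left(- \frac{1}{10}\right) \frac{1}{68} - \frac{251}{106} = - \frac{1}{680} - \frac{251}{106} = - \frac{85393}{36040}$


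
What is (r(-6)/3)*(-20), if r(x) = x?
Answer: 40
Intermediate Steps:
(r(-6)/3)*(-20) = -6/3*(-20) = -6*⅓*(-20) = -2*(-20) = 40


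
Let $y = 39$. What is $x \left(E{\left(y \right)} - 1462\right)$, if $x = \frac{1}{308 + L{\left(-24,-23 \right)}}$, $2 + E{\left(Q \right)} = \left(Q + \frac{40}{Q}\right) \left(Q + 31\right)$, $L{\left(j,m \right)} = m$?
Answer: $\frac{2746}{585} \approx 4.694$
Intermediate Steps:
$E{\left(Q \right)} = -2 + \left(31 + Q\right) \left(Q + \frac{40}{Q}\right)$ ($E{\left(Q \right)} = -2 + \left(Q + \frac{40}{Q}\right) \left(Q + 31\right) = -2 + \left(Q + \frac{40}{Q}\right) \left(31 + Q\right) = -2 + \left(31 + Q\right) \left(Q + \frac{40}{Q}\right)$)
$x = \frac{1}{285}$ ($x = \frac{1}{308 - 23} = \frac{1}{285} \approx 0.0035088$)
$x \left(E{\left(y \right)} - 1462\right) = \frac{\left(38 + 39^{2} + 31 \cdot 39 + \frac{1240}{39}\right) - 1462}{285} = \frac{\left(38 + 1521 + 1209 + 1240 \cdot \frac{1}{39}\right) - 1462}{285} = \frac{\left(38 + 1521 + 1209 + \frac{1240}{39}\right) - 1462}{285} = \frac{\frac{109192}{39} - 1462}{285} = \frac{1}{285} \cdot \frac{52174}{39} = \frac{2746}{585}$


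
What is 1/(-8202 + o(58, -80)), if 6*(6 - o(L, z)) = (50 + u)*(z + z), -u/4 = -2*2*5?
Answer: -3/14188 ≈ -0.00021145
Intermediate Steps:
u = 80 (u = -4*(-2*2)*5 = -(-16)*5 = -4*(-20) = 80)
o(L, z) = 6 - 130*z/3 (o(L, z) = 6 - (50 + 80)*(z + z)/6 = 6 - 65*2*z/3 = 6 - 130*z/3)
1/(-8202 + o(58, -80)) = 1/(-8202 + (6 - 130/3*(-80))) = 1/(-8202 + (6 + 10400/3)) = 1/(-8202 + 10418/3) = 1/(-14188/3) = -3/14188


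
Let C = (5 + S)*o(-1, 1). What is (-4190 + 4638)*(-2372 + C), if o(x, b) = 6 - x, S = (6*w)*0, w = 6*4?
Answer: -1046976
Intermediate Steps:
w = 24
S = 0 (S = (6*24)*0 = 144*0 = 0)
C = 35 (C = (5 + 0)*(6 - 1*(-1)) = 5*(6 + 1) = 5*7 = 35)
(-4190 + 4638)*(-2372 + C) = (-4190 + 4638)*(-2372 + 35) = 448*(-2337) = -1046976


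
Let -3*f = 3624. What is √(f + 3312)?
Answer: 2*√526 ≈ 45.869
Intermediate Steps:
f = -1208 (f = -⅓*3624 = -1208)
√(f + 3312) = √(-1208 + 3312) = √2104 = 2*√526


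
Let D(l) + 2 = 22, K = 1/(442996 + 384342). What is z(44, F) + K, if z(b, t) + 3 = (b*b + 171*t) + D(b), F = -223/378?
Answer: 16089448931/8687049 ≈ 1852.1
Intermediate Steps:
K = 1/827338 ≈ 1.2087e-6
F = -223/378 (F = -223*1/378 = -223/378 ≈ -0.58995)
D(l) = 20 (D(l) = -2 + 22 = 20)
z(b, t) = 17 + b² + 171*t (z(b, t) = -3 + ((b*b + 171*t) + 20) = -3 + ((b² + 171*t) + 20) = -3 + (20 + b² + 171*t) = 17 + b² + 171*t)
z(44, F) + K = (17 + 44² + 171*(-223/378)) + 1/827338 = (17 + 1936 - 4237/42) + 1/827338 = 77789/42 + 1/827338 = 16089448931/8687049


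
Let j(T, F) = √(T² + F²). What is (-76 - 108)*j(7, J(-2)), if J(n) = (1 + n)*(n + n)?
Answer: -184*√65 ≈ -1483.5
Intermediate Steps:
J(n) = 2*n*(1 + n) (J(n) = (1 + n)*(2*n) = 2*n*(1 + n))
j(T, F) = √(F² + T²)
(-76 - 108)*j(7, J(-2)) = (-76 - 108)*√((2*(-2)*(1 - 2))² + 7²) = -184*√((2*(-2)*(-1))² + 49) = -184*√(4² + 49) = -184*√(16 + 49) = -184*√65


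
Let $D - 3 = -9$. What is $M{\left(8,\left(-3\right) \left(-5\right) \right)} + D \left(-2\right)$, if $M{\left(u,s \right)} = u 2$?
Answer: $28$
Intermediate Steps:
$D = -6$ ($D = 3 - 9 = -6$)
$M{\left(u,s \right)} = 2 u$
$M{\left(8,\left(-3\right) \left(-5\right) \right)} + D \left(-2\right) = 2 \cdot 8 - -12 = 16 + 12 = 28$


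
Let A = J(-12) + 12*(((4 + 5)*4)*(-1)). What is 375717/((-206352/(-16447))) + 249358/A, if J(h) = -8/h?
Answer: 1306966612943/44503248 ≈ 29368.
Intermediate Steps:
A = -1294/3 (A = -8/(-12) + 12*(((4 + 5)*4)*(-1)) = -8*(-1/12) + 12*((9*4)*(-1)) = 2/3 + 12*(36*(-1)) = 2/3 + 12*(-36) = 2/3 - 432 = -1294/3 ≈ -431.33)
375717/((-206352/(-16447))) + 249358/A = 375717/((-206352/(-16447))) + 249358/(-1294/3) = 375717/((-206352*(-1)/16447)) + 249358*(-3/1294) = 375717/((-12*(-17196/16447))) - 374037/647 = 375717/(206352/16447) - 374037/647 = 375717*(16447/206352) - 374037/647 = 2059805833/68784 - 374037/647 = 1306966612943/44503248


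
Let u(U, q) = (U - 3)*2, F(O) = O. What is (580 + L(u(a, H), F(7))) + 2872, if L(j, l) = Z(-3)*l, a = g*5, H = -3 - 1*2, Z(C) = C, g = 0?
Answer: 3431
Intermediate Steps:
H = -5 (H = -3 - 2 = -5)
a = 0 (a = 0*5 = 0)
u(U, q) = -6 + 2*U (u(U, q) = (-3 + U)*2 = -6 + 2*U)
L(j, l) = -3*l
(580 + L(u(a, H), F(7))) + 2872 = (580 - 3*7) + 2872 = (580 - 21) + 2872 = 559 + 2872 = 3431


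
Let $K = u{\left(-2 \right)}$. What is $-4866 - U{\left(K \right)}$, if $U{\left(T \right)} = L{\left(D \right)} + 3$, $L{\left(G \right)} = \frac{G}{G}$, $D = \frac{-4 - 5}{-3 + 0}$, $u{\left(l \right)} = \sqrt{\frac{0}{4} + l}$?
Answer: $-4870$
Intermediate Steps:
$u{\left(l \right)} = \sqrt{l}$ ($u{\left(l \right)} = \sqrt{0 \cdot \frac{1}{4} + l} = \sqrt{0 + l} = \sqrt{l}$)
$K = i \sqrt{2}$ ($K = \sqrt{-2} = i \sqrt{2} \approx 1.4142 i$)
$D = 3$ ($D = - \frac{9}{-3} = \left(-9\right) \left(- \frac{1}{3}\right) = 3$)
$L{\left(G \right)} = 1$
$U{\left(T \right)} = 4$ ($U{\left(T \right)} = 1 + 3 = 4$)
$-4866 - U{\left(K \right)} = -4866 - 4 = -4870$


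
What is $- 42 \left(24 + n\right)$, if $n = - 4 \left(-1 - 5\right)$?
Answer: $-2016$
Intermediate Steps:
$n = 24$ ($n = - 4 \left(-1 - 5\right) = \left(-4\right) \left(-6\right) = 24$)
$- 42 \left(24 + n\right) = - 42 \left(24 + 24\right) = \left(-42\right) 48 = -2016$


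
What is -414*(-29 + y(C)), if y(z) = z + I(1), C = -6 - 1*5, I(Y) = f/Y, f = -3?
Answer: 17802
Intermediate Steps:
I(Y) = -3/Y
C = -11 (C = -6 - 5 = -11)
y(z) = -3 + z (y(z) = z - 3/1 = z - 3*1 = z - 3 = -3 + z)
-414*(-29 + y(C)) = -414*(-29 + (-3 - 11)) = -414*(-29 - 14) = -414*(-43) = 17802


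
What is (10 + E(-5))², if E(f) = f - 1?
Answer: 16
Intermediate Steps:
E(f) = -1 + f
(10 + E(-5))² = (10 + (-1 - 5))² = (10 - 6)² = 4² = 16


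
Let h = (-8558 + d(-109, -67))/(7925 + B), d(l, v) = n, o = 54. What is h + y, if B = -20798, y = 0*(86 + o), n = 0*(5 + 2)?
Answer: 8558/12873 ≈ 0.66480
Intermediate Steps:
n = 0 (n = 0*7 = 0)
d(l, v) = 0
y = 0 (y = 0*(86 + 54) = 0*140 = 0)
h = 8558/12873 (h = (-8558 + 0)/(7925 - 20798) = -8558/(-12873) = -8558*(-1/12873) = 8558/12873 ≈ 0.66480)
h + y = 8558/12873 + 0 = 8558/12873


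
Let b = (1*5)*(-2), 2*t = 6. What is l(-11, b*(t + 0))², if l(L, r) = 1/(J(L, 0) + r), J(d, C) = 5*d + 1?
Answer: 1/7056 ≈ 0.00014172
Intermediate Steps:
t = 3 (t = (½)*6 = 3)
b = -10 (b = 5*(-2) = -10)
J(d, C) = 1 + 5*d
l(L, r) = 1/(1 + r + 5*L) (l(L, r) = 1/((1 + 5*L) + r) = 1/(1 + r + 5*L))
l(-11, b*(t + 0))² = (1/(1 - 10*(3 + 0) + 5*(-11)))² = (1/(1 - 10*3 - 55))² = (1/(1 - 30 - 55))² = (1/(-84))² = (-1/84)² = 1/7056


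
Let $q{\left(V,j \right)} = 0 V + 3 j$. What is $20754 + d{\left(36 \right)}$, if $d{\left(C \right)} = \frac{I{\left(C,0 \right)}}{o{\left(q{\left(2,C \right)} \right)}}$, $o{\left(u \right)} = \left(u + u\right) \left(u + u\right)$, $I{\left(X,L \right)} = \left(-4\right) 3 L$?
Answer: $20754$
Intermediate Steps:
$I{\left(X,L \right)} = - 12 L$
$q{\left(V,j \right)} = 3 j$ ($q{\left(V,j \right)} = 0 + 3 j = 3 j$)
$o{\left(u \right)} = 4 u^{2}$ ($o{\left(u \right)} = 2 u 2 u = 4 u^{2}$)
$d{\left(C \right)} = 0$ ($d{\left(C \right)} = \frac{\left(-12\right) 0}{4 \left(3 C\right)^{2}} = \frac{0}{4 \cdot 9 C^{2}} = \frac{0}{36 C^{2}} = 0 \frac{1}{36 C^{2}} = 0$)
$20754 + d{\left(36 \right)} = 20754 + 0 = 20754$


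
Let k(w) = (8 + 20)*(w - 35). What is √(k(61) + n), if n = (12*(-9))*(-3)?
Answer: 2*√263 ≈ 32.435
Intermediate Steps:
n = 324 (n = -108*(-3) = 324)
k(w) = -980 + 28*w (k(w) = 28*(-35 + w) = -980 + 28*w)
√(k(61) + n) = √((-980 + 28*61) + 324) = √((-980 + 1708) + 324) = √(728 + 324) = √1052 = 2*√263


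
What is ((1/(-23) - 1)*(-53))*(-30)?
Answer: -38160/23 ≈ -1659.1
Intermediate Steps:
((1/(-23) - 1)*(-53))*(-30) = ((-1/23 - 1)*(-53))*(-30) = -24/23*(-53)*(-30) = (1272/23)*(-30) = -38160/23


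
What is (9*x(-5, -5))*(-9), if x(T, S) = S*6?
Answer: 2430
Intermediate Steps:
x(T, S) = 6*S
(9*x(-5, -5))*(-9) = (9*(6*(-5)))*(-9) = (9*(-30))*(-9) = -270*(-9) = 2430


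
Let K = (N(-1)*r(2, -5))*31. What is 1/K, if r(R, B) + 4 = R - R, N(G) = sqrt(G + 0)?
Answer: I/124 ≈ 0.0080645*I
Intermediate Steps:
N(G) = sqrt(G)
r(R, B) = -4 (r(R, B) = -4 + (R - R) = -4 + 0 = -4)
K = -124*I (K = (sqrt(-1)*(-4))*31 = (I*(-4))*31 = -4*I*31 = -124*I ≈ -124.0*I)
1/K = 1/(-124*I) = I/124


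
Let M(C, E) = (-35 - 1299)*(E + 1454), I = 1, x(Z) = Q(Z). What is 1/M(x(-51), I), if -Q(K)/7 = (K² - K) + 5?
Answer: -1/1940970 ≈ -5.1521e-7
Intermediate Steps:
Q(K) = -35 - 7*K² + 7*K (Q(K) = -7*((K² - K) + 5) = -7*(5 + K² - K) = -35 - 7*K² + 7*K)
x(Z) = -35 - 7*Z² + 7*Z
M(C, E) = -1939636 - 1334*E (M(C, E) = -1334*(1454 + E) = -1939636 - 1334*E)
1/M(x(-51), I) = 1/(-1939636 - 1334*1) = 1/(-1939636 - 1334) = 1/(-1940970) = -1/1940970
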